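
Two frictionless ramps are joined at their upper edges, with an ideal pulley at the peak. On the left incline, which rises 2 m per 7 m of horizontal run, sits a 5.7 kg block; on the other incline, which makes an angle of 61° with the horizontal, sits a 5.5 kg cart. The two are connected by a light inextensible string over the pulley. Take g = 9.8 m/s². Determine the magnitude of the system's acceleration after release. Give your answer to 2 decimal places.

2.84 m/s²

Resolve each weight along its own incline: the 5.7 kg mass has component 5.7 × 9.8 × sin 15.95° = 15.346 N down its slope, and the 5.5 kg mass has 5.5 × 9.8 × sin 61° = 47.142 N down its slope.
The 5.5 kg side's 47.142 N exceeds the other side's 15.346 N, so that mass slides down and the 5.7 kg mass slides up. Taking that direction as positive, Newton's second law for the whole system gives 47.142 − 15.346 = (5.7 + 5.5) a, so a = 31.796 / 11.2 = 2.8389 m/s².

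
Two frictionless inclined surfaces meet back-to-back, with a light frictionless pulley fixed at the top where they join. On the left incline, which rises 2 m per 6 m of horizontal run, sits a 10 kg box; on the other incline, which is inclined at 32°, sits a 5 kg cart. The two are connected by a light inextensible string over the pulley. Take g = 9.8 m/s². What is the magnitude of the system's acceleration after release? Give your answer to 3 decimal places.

Resolve each weight along its own incline: the 10 kg mass has component 10 × 9.8 × sin 18.43° = 30.990 N down its slope, and the 5 kg mass has 5 × 9.8 × sin 32° = 25.966 N down its slope.
The 10 kg side's 30.990 N exceeds the other side's 25.966 N, so that mass slides down and the 5 kg mass slides up. Taking that direction as positive, Newton's second law for the whole system gives 30.990 − 25.966 = (10 + 5) a, so a = 5.024 / 15 = 0.3349 m/s².

0.335 m/s²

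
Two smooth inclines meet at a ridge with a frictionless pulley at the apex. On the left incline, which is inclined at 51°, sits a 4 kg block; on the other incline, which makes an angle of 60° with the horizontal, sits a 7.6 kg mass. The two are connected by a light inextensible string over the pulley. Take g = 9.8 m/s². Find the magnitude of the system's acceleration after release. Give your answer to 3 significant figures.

Resolve each weight along its own incline: the 4 kg mass has component 4 × 9.8 × sin 51° = 30.464 N down its slope, and the 7.6 kg mass has 7.6 × 9.8 × sin 60° = 64.502 N down its slope.
The 7.6 kg side's 64.502 N exceeds the other side's 30.464 N, so that mass slides down and the 4 kg mass slides up. Taking that direction as positive, Newton's second law for the whole system gives 64.502 − 30.464 = (4 + 7.6) a, so a = 34.038 / 11.6 = 2.9343 m/s².

2.93 m/s²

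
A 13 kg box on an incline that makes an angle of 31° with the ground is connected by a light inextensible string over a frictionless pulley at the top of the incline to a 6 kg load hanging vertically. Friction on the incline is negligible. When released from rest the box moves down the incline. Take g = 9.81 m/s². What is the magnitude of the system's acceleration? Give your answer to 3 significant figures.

0.359 m/s²

For the box on the incline: the weight component along the slope is m₁g sin 31° = 13 × 9.81 × 0.5150 = 65.678 N and the normal force is N = m₁g cos 31° = 109.315 N.
Newton's second law for the box (down-slope positive): 65.678 − T = 13 a. For the hanging load (upward positive): T − 6 × 9.81 = 6 a.
Adding the two equations eliminates T: 6.818 = 19 a, so a = 0.3588 m/s².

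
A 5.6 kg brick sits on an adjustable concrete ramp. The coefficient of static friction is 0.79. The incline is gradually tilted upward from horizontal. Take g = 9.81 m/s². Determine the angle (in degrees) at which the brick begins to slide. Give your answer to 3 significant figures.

38.3°

At the threshold of sliding, static friction is at its maximum μ_s N and exactly balances the weight component along the incline: mg sin θ = μ_s mg cos θ.
Hence tan θ = μ_s = 0.79, so θ = arctan(0.79) = 38.3087°.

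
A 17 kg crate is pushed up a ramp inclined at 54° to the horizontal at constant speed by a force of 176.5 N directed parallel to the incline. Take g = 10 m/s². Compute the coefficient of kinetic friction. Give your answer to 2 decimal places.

0.39

At constant speed ΣF = 0 along the incline. The applied 176.5 N acts up the slope; the weight component mg sin 54° = 137.533 N and kinetic friction μN both act down the slope.
So 176.5 = 137.533 + μ × 99.923, giving μ = (176.5 − 137.533) / 99.923 = 0.3900.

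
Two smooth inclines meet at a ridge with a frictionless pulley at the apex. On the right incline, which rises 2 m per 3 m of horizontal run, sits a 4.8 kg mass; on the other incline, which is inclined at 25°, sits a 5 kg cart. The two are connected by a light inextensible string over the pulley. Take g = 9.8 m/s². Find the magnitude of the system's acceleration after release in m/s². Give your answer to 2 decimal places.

0.55 m/s²

Resolve each weight along its own incline: the 4.8 kg mass has component 4.8 × 9.8 × sin 33.69° = 26.093 N down its slope, and the 5 kg mass has 5 × 9.8 × sin 25° = 20.708 N down its slope.
The 4.8 kg side's 26.093 N exceeds the other side's 20.708 N, so that mass slides down and the 5 kg mass slides up. Taking that direction as positive, Newton's second law for the whole system gives 26.093 − 20.708 = (4.8 + 5) a, so a = 5.385 / 9.8 = 0.5495 m/s².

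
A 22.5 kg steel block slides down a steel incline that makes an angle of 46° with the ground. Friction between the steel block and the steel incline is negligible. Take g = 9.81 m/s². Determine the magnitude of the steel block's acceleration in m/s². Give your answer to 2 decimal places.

Resolving the weight along the incline: the component pulling the steel block down the slope is mg sin 46° = 22.5 × 9.81 × 0.7193 = 158.767 N, and the normal force is N = mg cos 46° = 22.5 × 9.81 × 0.6947 = 153.338 N.
With no friction the net force along the incline is 158.767 N, so a = g sin 46° = 158.767 / 22.5 = 7.0563 m/s².

7.06 m/s²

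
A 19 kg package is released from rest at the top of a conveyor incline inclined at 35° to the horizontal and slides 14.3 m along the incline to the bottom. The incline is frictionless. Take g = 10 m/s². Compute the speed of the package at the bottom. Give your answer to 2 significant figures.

The weight component along the incline is mg sin 35° = 108.980 N and the normal force is N = mg cos 35° = 155.639 N.
With no friction, a = g sin 35° = 5.7358 m/s².
Starting from rest over a distance of 14.3 m, v² = 2aL = 2 × 5.7358 × 14.3 = 164.0439, so v = 12.8080 m/s.

13 m/s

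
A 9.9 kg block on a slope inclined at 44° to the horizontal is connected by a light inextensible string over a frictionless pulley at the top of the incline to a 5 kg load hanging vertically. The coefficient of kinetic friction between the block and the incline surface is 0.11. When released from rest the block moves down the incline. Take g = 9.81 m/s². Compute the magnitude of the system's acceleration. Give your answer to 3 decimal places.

For the block on the incline: the weight component along the slope is m₁g sin 44° = 9.9 × 9.81 × 0.6947 = 67.469 N and the normal force is N = m₁g cos 44° = 69.862 N.
Kinetic friction opposes the block's motion down the incline: f = μN = 0.11 × 69.862 = 7.685 N acting up the slope.
Newton's second law for the block (down-slope positive): 67.469 − 7.685 − T = 9.9 a. For the hanging load (upward positive): T − 5 × 9.81 = 5 a.
Adding the two equations eliminates T: 10.734 = 14.9 a, so a = 0.7204 m/s².

0.720 m/s²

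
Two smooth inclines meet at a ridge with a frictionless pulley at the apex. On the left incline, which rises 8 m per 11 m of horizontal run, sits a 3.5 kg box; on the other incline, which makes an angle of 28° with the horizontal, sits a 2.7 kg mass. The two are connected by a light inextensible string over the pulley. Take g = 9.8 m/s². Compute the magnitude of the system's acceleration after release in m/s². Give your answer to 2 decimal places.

1.25 m/s²

Resolve each weight along its own incline: the 3.5 kg mass has component 3.5 × 9.8 × sin 36.03° = 20.174 N down its slope, and the 2.7 kg mass has 2.7 × 9.8 × sin 28° = 12.422 N down its slope.
The 3.5 kg side's 20.174 N exceeds the other side's 12.422 N, so that mass slides down and the 2.7 kg mass slides up. Taking that direction as positive, Newton's second law for the whole system gives 20.174 − 12.422 = (3.5 + 2.7) a, so a = 7.752 / 6.2 = 1.2503 m/s².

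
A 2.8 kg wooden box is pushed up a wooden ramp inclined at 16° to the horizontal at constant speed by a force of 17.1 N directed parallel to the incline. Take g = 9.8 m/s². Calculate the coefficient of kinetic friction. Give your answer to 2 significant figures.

At constant speed ΣF = 0 along the incline. The applied 17.1 N acts up the slope; the weight component mg sin 16° = 7.563 N and kinetic friction μN both act down the slope.
So 17.1 = 7.563 + μ × 26.377, giving μ = (17.1 − 7.563) / 26.377 = 0.3616.

0.36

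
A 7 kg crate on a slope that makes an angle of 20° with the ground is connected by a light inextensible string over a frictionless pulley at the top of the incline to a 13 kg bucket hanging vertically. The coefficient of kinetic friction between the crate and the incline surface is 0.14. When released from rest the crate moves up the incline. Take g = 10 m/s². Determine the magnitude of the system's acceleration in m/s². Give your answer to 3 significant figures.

For the crate on the incline: the weight component along the slope is m₁g sin 20° = 7 × 10 × 0.3420 = 23.940 N and the normal force is N = m₁g cos 20° = 65.778 N.
Kinetic friction opposes the crate's motion up the incline: f = μN = 0.14 × 65.778 = 9.209 N acting down the slope.
Newton's second law for the crate (up-slope positive): T − 23.940 − 9.209 = 7 a. For the hanging bucket (downward positive): 13 × 10 − T = 13 a.
Adding the two equations eliminates T: 96.851 = 20 a, so a = 4.8426 m/s².

4.84 m/s²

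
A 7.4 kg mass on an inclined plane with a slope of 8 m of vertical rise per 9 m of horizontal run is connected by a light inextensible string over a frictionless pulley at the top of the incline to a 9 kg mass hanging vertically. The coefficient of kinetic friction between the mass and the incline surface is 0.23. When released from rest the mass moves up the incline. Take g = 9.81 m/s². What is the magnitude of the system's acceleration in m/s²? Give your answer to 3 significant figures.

1.68 m/s²

For the mass on the incline: the weight component along the slope is m₁g sin 41.63° = 7.4 × 9.81 × 0.6644 = 48.231 N and the normal force is N = m₁g cos 41.63° = 54.257 N.
Kinetic friction opposes the mass's motion up the incline: f = μN = 0.23 × 54.257 = 12.479 N acting down the slope.
Newton's second law for the mass (up-slope positive): T − 48.231 − 12.479 = 7.4 a. For the hanging mass (downward positive): 9 × 9.81 − T = 9 a.
Adding the two equations eliminates T: 27.580 = 16.4 a, so a = 1.6817 m/s².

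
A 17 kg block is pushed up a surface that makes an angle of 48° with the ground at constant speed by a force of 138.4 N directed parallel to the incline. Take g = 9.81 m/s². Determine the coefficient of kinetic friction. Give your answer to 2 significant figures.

At constant speed ΣF = 0 along the incline. The applied 138.4 N acts up the slope; the weight component mg sin 48° = 123.934 N and kinetic friction μN both act down the slope.
So 138.4 = 123.934 + μ × 111.591, giving μ = (138.4 − 123.934) / 111.591 = 0.1296.

0.13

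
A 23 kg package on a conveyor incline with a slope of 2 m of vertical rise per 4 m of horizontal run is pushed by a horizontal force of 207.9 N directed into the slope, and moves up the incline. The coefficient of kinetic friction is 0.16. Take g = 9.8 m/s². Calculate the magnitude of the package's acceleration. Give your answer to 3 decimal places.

The horizontal push has components F cos 26.57° = 207.9 × 0.8944 = 185.946 N up the incline and F sin 26.57° = 207.9 × 0.4472 = 92.973 N pressing into the surface.
The normal force is therefore N = mg cos 26.57° + F sin 26.57° = 201.598 + 92.973 = 294.571 N, and kinetic friction down the slope is μN = 0.16 × 294.571 = 47.131 N.
Along the incline: F cos 26.57° − mg sin 26.57° − μN = ma, so 185.946 − 100.799 − 47.131 = 23 a, giving a = 1.6529 m/s².

1.653 m/s²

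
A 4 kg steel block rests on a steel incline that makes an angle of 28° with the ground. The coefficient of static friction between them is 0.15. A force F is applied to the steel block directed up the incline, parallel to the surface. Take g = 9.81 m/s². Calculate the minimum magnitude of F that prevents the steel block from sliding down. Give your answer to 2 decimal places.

13.23 N

The normal force is N = mg cos 28° = 34.647 N. With F at its minimum the steel block is on the verge of sliding down, so static friction is at its maximum μ_s N = 0.15 × 34.647 = 5.197 N and acts up the slope.
Equilibrium along the incline: F + μ_s N = mg sin 28°, so F = 18.422 − 5.197 = 13.225 N.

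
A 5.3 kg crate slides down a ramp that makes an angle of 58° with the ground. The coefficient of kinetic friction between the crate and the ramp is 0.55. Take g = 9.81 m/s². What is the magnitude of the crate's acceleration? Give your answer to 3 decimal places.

Resolving the weight along the incline: the component pulling the crate down the slope is mg sin 58° = 5.3 × 9.81 × 0.8480 = 44.090 N, and the normal force is N = mg cos 58° = 5.3 × 9.81 × 0.5299 = 27.551 N.
Kinetic friction acts up the slope with magnitude f = μN = 0.55 × 27.551 = 15.153 N.
Net force along the incline is 44.090 − 15.153 = 28.937 N, so a = 28.937 / 5.3 = 5.4598 m/s².

5.460 m/s²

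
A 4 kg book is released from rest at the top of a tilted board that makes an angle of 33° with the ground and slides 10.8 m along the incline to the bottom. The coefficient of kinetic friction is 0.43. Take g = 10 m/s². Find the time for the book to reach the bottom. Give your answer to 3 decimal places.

3.426 s

The weight component along the incline is mg sin 33° = 21.786 N and the normal force is N = mg cos 33° = 33.547 N.
Friction up the slope is f = μN = 0.43 × 33.547 = 14.425 N, so the net downslope force is 21.786 − 14.425 = 7.361 N and a = 7.361 / 4 = 1.8402 m/s².
Starting from rest, L = ½at², so t = √(2L/a) = √(2 × 10.8 / 1.8402) = 3.4261 s.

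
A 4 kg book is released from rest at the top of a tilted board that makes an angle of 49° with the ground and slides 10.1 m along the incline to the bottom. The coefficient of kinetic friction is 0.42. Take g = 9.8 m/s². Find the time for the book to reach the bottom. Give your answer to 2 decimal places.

2.07 s

The weight component along the incline is mg sin 49° = 29.585 N and the normal force is N = mg cos 49° = 25.718 N.
Friction up the slope is f = μN = 0.42 × 25.718 = 10.802 N, so the net downslope force is 29.585 − 10.802 = 18.783 N and a = 18.783 / 4 = 4.6958 m/s².
Starting from rest, L = ½at², so t = √(2L/a) = √(2 × 10.1 / 4.6958) = 2.0741 s.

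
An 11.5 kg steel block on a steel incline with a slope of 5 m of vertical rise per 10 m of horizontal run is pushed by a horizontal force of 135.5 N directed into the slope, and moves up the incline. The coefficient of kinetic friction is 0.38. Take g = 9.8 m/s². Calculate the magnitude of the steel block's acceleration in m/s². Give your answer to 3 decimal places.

0.823 m/s²

The horizontal push has components F cos 26.57° = 135.5 × 0.8944 = 121.191 N up the incline and F sin 26.57° = 135.5 × 0.4472 = 60.596 N pressing into the surface.
The normal force is therefore N = mg cos 26.57° + F sin 26.57° = 100.799 + 60.596 = 161.395 N, and kinetic friction down the slope is μN = 0.38 × 161.395 = 61.330 N.
Along the incline: F cos 26.57° − mg sin 26.57° − μN = ma, so 121.191 − 50.399 − 61.330 = 11.5 a, giving a = 0.8228 m/s².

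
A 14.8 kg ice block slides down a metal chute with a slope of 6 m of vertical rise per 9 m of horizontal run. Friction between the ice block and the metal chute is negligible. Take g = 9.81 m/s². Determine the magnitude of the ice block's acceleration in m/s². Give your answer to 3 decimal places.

Resolving the weight along the incline: the component pulling the ice block down the slope is mg sin 33.69° = 14.8 × 9.81 × 0.5547 = 80.536 N, and the normal force is N = mg cos 33.69° = 14.8 × 9.81 × 0.8321 = 120.811 N.
With no friction the net force along the incline is 80.536 N, so a = g sin 33.69° = 80.536 / 14.8 = 5.4416 m/s².

5.442 m/s²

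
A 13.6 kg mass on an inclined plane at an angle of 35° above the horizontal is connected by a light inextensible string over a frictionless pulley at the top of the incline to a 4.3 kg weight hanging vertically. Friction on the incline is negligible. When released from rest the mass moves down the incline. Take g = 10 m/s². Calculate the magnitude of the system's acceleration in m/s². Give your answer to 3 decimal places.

For the mass on the incline: the weight component along the slope is m₁g sin 35° = 13.6 × 10 × 0.5736 = 78.010 N and the normal force is N = m₁g cos 35° = 111.405 N.
Newton's second law for the mass (down-slope positive): 78.010 − T = 13.6 a. For the hanging weight (upward positive): T − 4.3 × 10 = 4.3 a.
Adding the two equations eliminates T: 35.010 = 17.9 a, so a = 1.9559 m/s².

1.956 m/s²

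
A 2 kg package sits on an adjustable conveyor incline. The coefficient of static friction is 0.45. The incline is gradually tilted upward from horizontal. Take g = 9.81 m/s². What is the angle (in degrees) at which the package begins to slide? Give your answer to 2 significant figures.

At the threshold of sliding, static friction is at its maximum μ_s N and exactly balances the weight component along the incline: mg sin θ = μ_s mg cos θ.
Hence tan θ = μ_s = 0.45, so θ = arctan(0.45) = 24.2277°.

24°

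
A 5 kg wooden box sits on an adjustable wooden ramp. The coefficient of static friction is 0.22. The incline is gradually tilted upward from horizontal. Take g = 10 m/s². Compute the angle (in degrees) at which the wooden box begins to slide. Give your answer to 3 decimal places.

12.407°

At the threshold of sliding, static friction is at its maximum μ_s N and exactly balances the weight component along the incline: mg sin θ = μ_s mg cos θ.
Hence tan θ = μ_s = 0.22, so θ = arctan(0.22) = 12.4074°.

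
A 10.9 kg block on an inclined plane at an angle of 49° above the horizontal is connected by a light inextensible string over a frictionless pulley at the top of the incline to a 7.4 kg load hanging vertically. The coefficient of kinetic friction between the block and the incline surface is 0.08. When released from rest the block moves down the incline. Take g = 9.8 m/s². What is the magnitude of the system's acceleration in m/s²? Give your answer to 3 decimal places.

0.136 m/s²

For the block on the incline: the weight component along the slope is m₁g sin 49° = 10.9 × 9.8 × 0.7547 = 80.617 N and the normal force is N = m₁g cos 49° = 70.080 N.
Kinetic friction opposes the block's motion down the incline: f = μN = 0.08 × 70.080 = 5.606 N acting up the slope.
Newton's second law for the block (down-slope positive): 80.617 − 5.606 − T = 10.9 a. For the hanging load (upward positive): T − 7.4 × 9.8 = 7.4 a.
Adding the two equations eliminates T: 2.491 = 18.3 a, so a = 0.1361 m/s².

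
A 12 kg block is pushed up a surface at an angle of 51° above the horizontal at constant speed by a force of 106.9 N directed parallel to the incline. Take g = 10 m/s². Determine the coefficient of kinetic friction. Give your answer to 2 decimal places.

0.18

At constant speed ΣF = 0 along the incline. The applied 106.9 N acts up the slope; the weight component mg sin 51° = 93.258 N and kinetic friction μN both act down the slope.
So 106.9 = 93.258 + μ × 75.518, giving μ = (106.9 − 93.258) / 75.518 = 0.1806.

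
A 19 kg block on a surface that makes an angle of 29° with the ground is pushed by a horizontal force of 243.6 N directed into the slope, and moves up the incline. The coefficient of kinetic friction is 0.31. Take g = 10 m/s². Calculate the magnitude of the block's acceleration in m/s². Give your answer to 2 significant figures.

1.7 m/s²

The horizontal push has components F cos 29° = 243.6 × 0.8746 = 213.053 N up the incline and F sin 29° = 243.6 × 0.4848 = 118.097 N pressing into the surface.
The normal force is therefore N = mg cos 29° + F sin 29° = 166.174 + 118.097 = 284.271 N, and kinetic friction down the slope is μN = 0.31 × 284.271 = 88.124 N.
Along the incline: F cos 29° − mg sin 29° − μN = ma, so 213.053 − 92.112 − 88.124 = 19 a, giving a = 1.7272 m/s².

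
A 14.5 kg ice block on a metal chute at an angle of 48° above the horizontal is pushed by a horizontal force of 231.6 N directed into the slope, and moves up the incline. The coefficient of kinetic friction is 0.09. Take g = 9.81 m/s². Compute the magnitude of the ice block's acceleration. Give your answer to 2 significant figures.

1.7 m/s²

The horizontal push has components F cos 48° = 231.6 × 0.6691 = 154.964 N up the incline and F sin 48° = 231.6 × 0.7431 = 172.102 N pressing into the surface.
The normal force is therefore N = mg cos 48° + F sin 48° = 95.176 + 172.102 = 267.278 N, and kinetic friction down the slope is μN = 0.09 × 267.278 = 24.055 N.
Along the incline: F cos 48° − mg sin 48° − μN = ma, so 154.964 − 105.702 − 24.055 = 14.5 a, giving a = 1.7384 m/s².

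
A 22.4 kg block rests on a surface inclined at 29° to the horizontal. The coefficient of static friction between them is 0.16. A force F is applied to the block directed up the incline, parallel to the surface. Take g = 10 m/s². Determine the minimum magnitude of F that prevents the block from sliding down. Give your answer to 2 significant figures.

77 N

The normal force is N = mg cos 29° = 195.915 N. With F at its minimum the block is on the verge of sliding down, so static friction is at its maximum μ_s N = 0.16 × 195.915 = 31.346 N and acts up the slope.
Equilibrium along the incline: F + μ_s N = mg sin 29°, so F = 108.597 − 31.346 = 77.251 N.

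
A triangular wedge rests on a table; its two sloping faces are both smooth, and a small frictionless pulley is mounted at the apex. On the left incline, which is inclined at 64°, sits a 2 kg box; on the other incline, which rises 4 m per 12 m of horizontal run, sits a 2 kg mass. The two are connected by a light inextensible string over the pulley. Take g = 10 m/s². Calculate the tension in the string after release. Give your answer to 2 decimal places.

12.15 N

Resolve each weight along its own incline: the 2 kg mass has component 2 × 10 × sin 64° = 17.976 N down its slope, and the 2 kg mass has 2 × 10 × sin 18.43° = 6.325 N down its slope.
The 2 kg side's 17.976 N exceeds the other side's 6.325 N, so that mass slides down and the 2 kg mass slides up. Taking that direction as positive, Newton's second law for the whole system gives 17.976 − 6.325 = (2 + 2) a, so a = 11.651 / 4 = 2.9127 m/s².
For the 2 kg mass (up-slope positive): T − 6.325 = 2 × 2.9127, so T = 12.150 N.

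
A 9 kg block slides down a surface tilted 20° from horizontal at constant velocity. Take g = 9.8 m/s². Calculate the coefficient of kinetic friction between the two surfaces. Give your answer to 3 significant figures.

At constant velocity the net force along the incline is zero: mg sin 20° = μ mg cos 20°.
So μ = tan 20° = 0.3420 / 0.9397 = 0.3639.

0.364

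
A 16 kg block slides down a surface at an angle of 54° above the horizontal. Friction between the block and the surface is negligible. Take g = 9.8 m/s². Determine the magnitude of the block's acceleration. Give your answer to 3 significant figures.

7.93 m/s²

Resolving the weight along the incline: the component pulling the block down the slope is mg sin 54° = 16 × 9.8 × 0.8090 = 126.851 N, and the normal force is N = mg cos 54° = 16 × 9.8 × 0.5878 = 92.167 N.
With no friction the net force along the incline is 126.851 N, so a = g sin 54° = 126.851 / 16 = 7.9282 m/s².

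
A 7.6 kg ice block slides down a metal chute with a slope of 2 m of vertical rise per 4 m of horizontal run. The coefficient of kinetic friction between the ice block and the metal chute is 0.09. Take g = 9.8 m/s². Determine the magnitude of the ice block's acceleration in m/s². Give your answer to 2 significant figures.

Resolving the weight along the incline: the component pulling the ice block down the slope is mg sin 26.57° = 7.6 × 9.8 × 0.4472 = 33.307 N, and the normal force is N = mg cos 26.57° = 7.6 × 9.8 × 0.8944 = 66.615 N.
Kinetic friction acts up the slope with magnitude f = μN = 0.09 × 66.615 = 5.995 N.
Net force along the incline is 33.307 − 5.995 = 27.312 N, so a = 27.312 / 7.6 = 3.5937 m/s².

3.6 m/s²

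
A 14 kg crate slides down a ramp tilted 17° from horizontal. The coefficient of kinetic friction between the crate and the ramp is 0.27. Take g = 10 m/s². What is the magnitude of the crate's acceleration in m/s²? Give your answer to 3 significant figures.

Resolving the weight along the incline: the component pulling the crate down the slope is mg sin 17° = 14 × 10 × 0.2924 = 40.936 N, and the normal force is N = mg cos 17° = 14 × 10 × 0.9563 = 133.882 N.
Kinetic friction acts up the slope with magnitude f = μN = 0.27 × 133.882 = 36.148 N.
Net force along the incline is 40.936 − 36.148 = 4.788 N, so a = 4.788 / 14 = 0.3420 m/s².

0.342 m/s²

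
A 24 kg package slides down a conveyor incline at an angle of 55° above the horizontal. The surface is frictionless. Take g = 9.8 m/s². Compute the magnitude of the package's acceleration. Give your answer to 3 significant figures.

Resolving the weight along the incline: the component pulling the package down the slope is mg sin 55° = 24 × 9.8 × 0.8192 = 192.676 N, and the normal force is N = mg cos 55° = 24 × 9.8 × 0.5736 = 134.911 N.
With no friction the net force along the incline is 192.676 N, so a = g sin 55° = 192.676 / 24 = 8.0282 m/s².

8.03 m/s²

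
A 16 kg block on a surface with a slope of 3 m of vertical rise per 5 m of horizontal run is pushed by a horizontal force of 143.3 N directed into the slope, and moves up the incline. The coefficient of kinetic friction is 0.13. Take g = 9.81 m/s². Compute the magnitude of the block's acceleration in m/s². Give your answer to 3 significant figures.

0.940 m/s²

The horizontal push has components F cos 30.96° = 143.3 × 0.8575 = 122.880 N up the incline and F sin 30.96° = 143.3 × 0.5145 = 73.728 N pressing into the surface.
The normal force is therefore N = mg cos 30.96° + F sin 30.96° = 134.593 + 73.728 = 208.321 N, and kinetic friction down the slope is μN = 0.13 × 208.321 = 27.082 N.
Along the incline: F cos 30.96° − mg sin 30.96° − μN = ma, so 122.880 − 80.756 − 27.082 = 16 a, giving a = 0.9401 m/s².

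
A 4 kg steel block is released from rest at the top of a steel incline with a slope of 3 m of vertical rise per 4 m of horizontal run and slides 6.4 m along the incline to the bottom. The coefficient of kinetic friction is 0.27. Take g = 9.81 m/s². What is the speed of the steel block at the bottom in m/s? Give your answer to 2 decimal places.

6.94 m/s

The weight component along the incline is mg sin 36.87° = 23.544 N and the normal force is N = mg cos 36.87° = 31.392 N.
Friction up the slope is f = μN = 0.27 × 31.392 = 8.476 N, so the net downslope force is 23.544 − 8.476 = 15.068 N and a = 15.068 / 4 = 3.7670 m/s².
Starting from rest over a distance of 6.4 m, v² = 2aL = 2 × 3.7670 × 6.4 = 48.2176, so v = 6.9439 m/s.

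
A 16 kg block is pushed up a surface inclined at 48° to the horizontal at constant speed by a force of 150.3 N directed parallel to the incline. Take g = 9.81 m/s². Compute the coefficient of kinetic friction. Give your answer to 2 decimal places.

0.32

At constant speed ΣF = 0 along the incline. The applied 150.3 N acts up the slope; the weight component mg sin 48° = 116.644 N and kinetic friction μN both act down the slope.
So 150.3 = 116.644 + μ × 105.027, giving μ = (150.3 − 116.644) / 105.027 = 0.3205.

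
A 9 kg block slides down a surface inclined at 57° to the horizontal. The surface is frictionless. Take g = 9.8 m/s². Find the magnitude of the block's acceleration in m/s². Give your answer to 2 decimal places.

Resolving the weight along the incline: the component pulling the block down the slope is mg sin 57° = 9 × 9.8 × 0.8387 = 73.973 N, and the normal force is N = mg cos 57° = 9 × 9.8 × 0.5446 = 48.034 N.
With no friction the net force along the incline is 73.973 N, so a = g sin 57° = 73.973 / 9 = 8.2192 m/s².

8.22 m/s²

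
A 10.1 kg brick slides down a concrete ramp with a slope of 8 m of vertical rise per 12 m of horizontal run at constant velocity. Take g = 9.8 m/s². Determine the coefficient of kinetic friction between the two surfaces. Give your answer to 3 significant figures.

0.667

At constant velocity the net force along the incline is zero: mg sin 33.69° = μ mg cos 33.69°.
So μ = tan 33.69° = 0.5547 / 0.8321 = 0.6666.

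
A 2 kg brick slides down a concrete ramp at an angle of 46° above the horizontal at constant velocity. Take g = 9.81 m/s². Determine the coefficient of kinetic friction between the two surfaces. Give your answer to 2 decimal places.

1.04

At constant velocity the net force along the incline is zero: mg sin 46° = μ mg cos 46°.
So μ = tan 46° = 0.7193 / 0.6947 = 1.0354.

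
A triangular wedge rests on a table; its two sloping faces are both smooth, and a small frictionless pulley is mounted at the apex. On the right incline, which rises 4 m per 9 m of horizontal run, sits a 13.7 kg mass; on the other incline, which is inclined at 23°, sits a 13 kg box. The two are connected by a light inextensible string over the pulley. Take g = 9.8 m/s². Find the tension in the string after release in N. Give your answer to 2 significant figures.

Resolve each weight along its own incline: the 13.7 kg mass has component 13.7 × 9.8 × sin 23.96° = 54.528 N down its slope, and the 13 kg mass has 13 × 9.8 × sin 23° = 49.779 N down its slope.
The 13.7 kg side's 54.528 N exceeds the other side's 49.779 N, so that mass slides down and the 13 kg mass slides up. Taking that direction as positive, Newton's second law for the whole system gives 54.528 − 49.779 = (13.7 + 13) a, so a = 4.749 / 26.7 = 0.1779 m/s².
For the 13 kg mass (up-slope positive): T − 49.779 = 13 × 0.1779, so T = 52.092 N.

52 N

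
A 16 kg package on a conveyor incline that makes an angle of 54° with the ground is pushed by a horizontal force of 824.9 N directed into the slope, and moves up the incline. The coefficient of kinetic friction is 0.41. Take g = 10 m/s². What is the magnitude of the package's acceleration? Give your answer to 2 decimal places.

The horizontal push has components F cos 54° = 824.9 × 0.5878 = 484.876 N up the incline and F sin 54° = 824.9 × 0.8090 = 667.344 N pressing into the surface.
The normal force is therefore N = mg cos 54° + F sin 54° = 94.048 + 667.344 = 761.392 N, and kinetic friction down the slope is μN = 0.41 × 761.392 = 312.171 N.
Along the incline: F cos 54° − mg sin 54° − μN = ma, so 484.876 − 129.440 − 312.171 = 16 a, giving a = 2.7041 m/s².

2.70 m/s²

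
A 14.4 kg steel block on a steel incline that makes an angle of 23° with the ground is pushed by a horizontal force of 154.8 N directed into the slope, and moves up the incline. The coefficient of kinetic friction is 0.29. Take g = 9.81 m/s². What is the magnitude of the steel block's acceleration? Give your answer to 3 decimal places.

2.226 m/s²

The horizontal push has components F cos 23° = 154.8 × 0.9205 = 142.493 N up the incline and F sin 23° = 154.8 × 0.3907 = 60.480 N pressing into the surface.
The normal force is therefore N = mg cos 23° + F sin 23° = 130.034 + 60.480 = 190.514 N, and kinetic friction down the slope is μN = 0.29 × 190.514 = 55.249 N.
Along the incline: F cos 23° − mg sin 23° − μN = ma, so 142.493 − 55.192 − 55.249 = 14.4 a, giving a = 2.2258 m/s².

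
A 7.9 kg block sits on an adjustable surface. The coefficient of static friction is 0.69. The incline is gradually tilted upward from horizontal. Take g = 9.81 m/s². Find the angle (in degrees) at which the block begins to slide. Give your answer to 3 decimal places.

34.606°

At the threshold of sliding, static friction is at its maximum μ_s N and exactly balances the weight component along the incline: mg sin θ = μ_s mg cos θ.
Hence tan θ = μ_s = 0.69, so θ = arctan(0.69) = 34.6057°.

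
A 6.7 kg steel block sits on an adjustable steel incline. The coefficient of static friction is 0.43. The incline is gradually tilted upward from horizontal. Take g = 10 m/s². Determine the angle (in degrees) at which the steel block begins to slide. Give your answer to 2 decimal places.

23.27°

At the threshold of sliding, static friction is at its maximum μ_s N and exactly balances the weight component along the incline: mg sin θ = μ_s mg cos θ.
Hence tan θ = μ_s = 0.43, so θ = arctan(0.43) = 23.2677°.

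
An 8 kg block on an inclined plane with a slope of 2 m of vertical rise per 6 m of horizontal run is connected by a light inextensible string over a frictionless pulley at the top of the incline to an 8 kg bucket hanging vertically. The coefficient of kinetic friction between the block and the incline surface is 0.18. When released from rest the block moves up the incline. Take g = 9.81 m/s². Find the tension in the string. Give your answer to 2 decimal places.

For the block on the incline: the weight component along the slope is m₁g sin 18.43° = 8 × 9.81 × 0.3162 = 24.815 N and the normal force is N = m₁g cos 18.43° = 74.453 N.
Kinetic friction opposes the block's motion up the incline: f = μN = 0.18 × 74.453 = 13.402 N acting down the slope.
Newton's second law for the block (up-slope positive): T − 24.815 − 13.402 = 8 a. For the hanging bucket (downward positive): 8 × 9.81 − T = 8 a.
Adding the two equations eliminates T: 40.263 = 16 a, so a = 2.5164 m/s².
Then from the hanging bucket's equation, T = 8 × (9.81 − 2.5164) = 58.349 N.

58.35 N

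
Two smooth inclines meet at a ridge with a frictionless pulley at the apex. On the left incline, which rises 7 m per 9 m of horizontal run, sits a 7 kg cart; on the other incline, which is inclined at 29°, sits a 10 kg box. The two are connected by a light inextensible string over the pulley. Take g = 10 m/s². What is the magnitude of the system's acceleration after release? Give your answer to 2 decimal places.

0.32 m/s²

Resolve each weight along its own incline: the 7 kg mass has component 7 × 10 × sin 37.87° = 42.976 N down its slope, and the 10 kg mass has 10 × 10 × sin 29° = 48.481 N down its slope.
The 10 kg side's 48.481 N exceeds the other side's 42.976 N, so that mass slides down and the 7 kg mass slides up. Taking that direction as positive, Newton's second law for the whole system gives 48.481 − 42.976 = (7 + 10) a, so a = 5.505 / 17 = 0.3238 m/s².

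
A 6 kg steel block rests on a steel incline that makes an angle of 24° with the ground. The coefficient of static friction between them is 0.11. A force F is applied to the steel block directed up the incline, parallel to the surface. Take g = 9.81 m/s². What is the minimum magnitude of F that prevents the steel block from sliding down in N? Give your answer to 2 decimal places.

The normal force is N = mg cos 24° = 53.771 N. With F at its minimum the steel block is on the verge of sliding down, so static friction is at its maximum μ_s N = 0.11 × 53.771 = 5.915 N and acts up the slope.
Equilibrium along the incline: F + μ_s N = mg sin 24°, so F = 23.941 − 5.915 = 18.026 N.

18.03 N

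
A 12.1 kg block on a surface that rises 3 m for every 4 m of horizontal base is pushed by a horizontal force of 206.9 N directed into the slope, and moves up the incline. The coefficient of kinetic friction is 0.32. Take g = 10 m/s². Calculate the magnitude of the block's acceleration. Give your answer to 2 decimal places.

1.84 m/s²

The horizontal push has components F cos 36.87° = 206.9 × 0.8000 = 165.520 N up the incline and F sin 36.87° = 206.9 × 0.6000 = 124.140 N pressing into the surface.
The normal force is therefore N = mg cos 36.87° + F sin 36.87° = 96.800 + 124.140 = 220.940 N, and kinetic friction down the slope is μN = 0.32 × 220.940 = 70.701 N.
Along the incline: F cos 36.87° − mg sin 36.87° − μN = ma, so 165.520 − 72.600 − 70.701 = 12.1 a, giving a = 1.8363 m/s².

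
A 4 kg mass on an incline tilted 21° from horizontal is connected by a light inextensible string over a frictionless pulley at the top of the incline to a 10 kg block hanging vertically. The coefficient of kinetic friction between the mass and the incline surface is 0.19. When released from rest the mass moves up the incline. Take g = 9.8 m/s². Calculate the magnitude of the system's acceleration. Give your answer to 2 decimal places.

For the mass on the incline: the weight component along the slope is m₁g sin 21° = 4 × 9.8 × 0.3584 = 14.049 N and the normal force is N = m₁g cos 21° = 36.596 N.
Kinetic friction opposes the mass's motion up the incline: f = μN = 0.19 × 36.596 = 6.953 N acting down the slope.
Newton's second law for the mass (up-slope positive): T − 14.049 − 6.953 = 4 a. For the hanging block (downward positive): 10 × 9.8 − T = 10 a.
Adding the two equations eliminates T: 76.998 = 14 a, so a = 5.4999 m/s².

5.50 m/s²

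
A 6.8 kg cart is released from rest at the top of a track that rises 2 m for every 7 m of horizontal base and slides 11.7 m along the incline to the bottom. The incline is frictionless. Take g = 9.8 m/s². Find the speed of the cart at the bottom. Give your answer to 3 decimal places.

7.937 m/s

The weight component along the incline is mg sin 15.95° = 18.307 N and the normal force is N = mg cos 15.95° = 64.076 N.
With no friction, a = g sin 15.95° = 2.6923 m/s².
Starting from rest over a distance of 11.7 m, v² = 2aL = 2 × 2.6923 × 11.7 = 62.9998, so v = 7.9372 m/s.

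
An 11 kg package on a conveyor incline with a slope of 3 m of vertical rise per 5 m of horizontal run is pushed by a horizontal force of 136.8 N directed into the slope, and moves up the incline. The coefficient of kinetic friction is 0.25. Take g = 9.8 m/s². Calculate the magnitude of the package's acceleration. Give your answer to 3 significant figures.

1.92 m/s²

The horizontal push has components F cos 30.96° = 136.8 × 0.8575 = 117.306 N up the incline and F sin 30.96° = 136.8 × 0.5145 = 70.384 N pressing into the surface.
The normal force is therefore N = mg cos 30.96° + F sin 30.96° = 92.439 + 70.384 = 162.823 N, and kinetic friction down the slope is μN = 0.25 × 162.823 = 40.706 N.
Along the incline: F cos 30.96° − mg sin 30.96° − μN = ma, so 117.306 − 55.463 − 40.706 = 11 a, giving a = 1.9215 m/s².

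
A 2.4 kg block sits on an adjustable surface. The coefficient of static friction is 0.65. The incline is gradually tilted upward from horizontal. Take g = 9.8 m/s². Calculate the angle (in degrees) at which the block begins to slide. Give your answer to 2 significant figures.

33°

At the threshold of sliding, static friction is at its maximum μ_s N and exactly balances the weight component along the incline: mg sin θ = μ_s mg cos θ.
Hence tan θ = μ_s = 0.65, so θ = arctan(0.65) = 33.0239°.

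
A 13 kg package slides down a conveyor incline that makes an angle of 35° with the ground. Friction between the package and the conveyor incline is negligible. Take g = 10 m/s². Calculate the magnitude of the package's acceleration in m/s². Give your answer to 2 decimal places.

Resolving the weight along the incline: the component pulling the package down the slope is mg sin 35° = 13 × 10 × 0.5736 = 74.568 N, and the normal force is N = mg cos 35° = 13 × 10 × 0.8192 = 106.496 N.
With no friction the net force along the incline is 74.568 N, so a = g sin 35° = 74.568 / 13 = 5.7360 m/s².

5.74 m/s²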